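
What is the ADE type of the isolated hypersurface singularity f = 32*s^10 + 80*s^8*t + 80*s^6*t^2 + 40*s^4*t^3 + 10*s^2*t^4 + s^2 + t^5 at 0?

The Hessian of f at 0 has rank 1. Corank 1: A-series; mu = 4 gives A_4.

A_4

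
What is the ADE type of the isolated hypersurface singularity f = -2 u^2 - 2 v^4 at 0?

A3

The Hessian of f at 0 has rank 1. Corank 1: A-series; mu = 3 gives A_3.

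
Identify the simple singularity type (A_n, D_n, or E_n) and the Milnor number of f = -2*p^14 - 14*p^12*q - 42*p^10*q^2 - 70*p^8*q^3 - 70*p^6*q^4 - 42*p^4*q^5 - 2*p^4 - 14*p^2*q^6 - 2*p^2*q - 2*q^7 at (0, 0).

Type D_{8}, Milnor number mu = 8.

The Hessian of f at 0 is [[0, 0], [0, 0]] with rank 0, so corank 2. A Groebner basis of the Jacobian ideal J(f) in C{p,q} is {p^2/7 + q^6, p^3, p*q}; counting standard monomials gives mu = 8. Corank 2; j^3 = -2*p^2*q has shape L^2 M (L != M), so D-series; mu = 8 gives D_8.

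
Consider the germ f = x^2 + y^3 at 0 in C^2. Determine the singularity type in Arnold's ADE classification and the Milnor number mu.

The Hessian of f at 0 has rank 1. Corank 1: A-series; mu = 2 gives A_2.

Type A_{2}, Milnor number mu = 2.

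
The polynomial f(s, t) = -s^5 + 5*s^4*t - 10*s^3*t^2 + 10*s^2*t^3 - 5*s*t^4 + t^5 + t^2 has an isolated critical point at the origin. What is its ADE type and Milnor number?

The Hessian of f at 0 has rank 1. Corank 1: A-series; mu = 4 gives A_4.

Type A_4, Milnor number mu = 4.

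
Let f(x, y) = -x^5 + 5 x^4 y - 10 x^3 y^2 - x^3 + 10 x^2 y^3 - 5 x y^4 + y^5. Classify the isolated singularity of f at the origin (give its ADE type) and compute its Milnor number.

Type E8, Milnor number mu = 8.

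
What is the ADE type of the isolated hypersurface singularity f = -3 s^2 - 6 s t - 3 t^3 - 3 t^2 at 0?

A_{2}

The Hessian of f at 0 has rank 1. Corank 1: A-series; mu = 2 gives A_2.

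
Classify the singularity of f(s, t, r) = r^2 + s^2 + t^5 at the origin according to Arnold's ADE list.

The Hessian of f at 0 is [[2, 0, 0], [0, 0, 0], [0, 0, 2]] with rank 2, so corank 1. A Groebner basis of the Jacobian ideal J(f) in C{s,t,r} is {t^4, s, r}; counting standard monomials gives mu = 4. Corank 1: A-series; mu = 4 gives A_4.

A_4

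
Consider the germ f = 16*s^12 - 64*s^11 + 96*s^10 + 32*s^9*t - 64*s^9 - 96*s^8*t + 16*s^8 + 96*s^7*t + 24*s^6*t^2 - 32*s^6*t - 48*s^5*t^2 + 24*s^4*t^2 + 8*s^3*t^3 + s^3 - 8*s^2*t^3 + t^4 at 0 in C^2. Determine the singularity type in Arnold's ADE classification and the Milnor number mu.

The Hessian of f at 0 has rank 0. Corank 2; j^3 = s^3 is a perfect cube, so E-series; the 4-jet and mu = 6 give E_6.

Type E_6, Milnor number mu = 6.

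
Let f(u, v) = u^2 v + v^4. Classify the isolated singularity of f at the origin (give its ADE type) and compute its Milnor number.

The Hessian of f at 0 is [[0, 0], [0, 0]] with rank 0, so corank 2. A Groebner basis of the Jacobian ideal J(f) in C{u,v} is {u^3, u^2/4 + v^3, u*v}; counting standard monomials gives mu = 5. Corank 2; j^3 = u^2*v has shape L^2 M (L != M), so D-series; mu = 5 gives D_5.

Type D5, Milnor number mu = 5.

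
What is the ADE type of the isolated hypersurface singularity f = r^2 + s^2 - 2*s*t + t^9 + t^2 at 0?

The Hessian of f at 0 has rank 2. Corank 1: A-series; mu = 8 gives A_8.

A8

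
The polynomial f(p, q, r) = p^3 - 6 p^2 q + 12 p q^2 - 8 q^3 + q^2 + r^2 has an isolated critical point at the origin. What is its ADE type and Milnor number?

Type A_2, Milnor number mu = 2.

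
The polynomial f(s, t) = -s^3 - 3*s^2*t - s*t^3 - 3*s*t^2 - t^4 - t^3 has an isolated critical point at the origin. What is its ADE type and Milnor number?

Type E_{7}, Milnor number mu = 7.

The Hessian of f at 0 is [[0, 0], [0, 0]] with rank 0, so corank 2. A Groebner basis of the Jacobian ideal J(f) in C{s,t} is {s^3 + 3*s^2*t + 6*s^2 + 12*s*t + 6*t^2, -3*s^2 + s*t^2 - 6*s*t - 3*t^2, 3*s^2 + 6*s*t + t^3 + 3*t^2}; counting standard monomials gives mu = 7. Corank 2; j^3 = -(s + t)^3 is a perfect cube, so E-series; the 4-jet and mu = 7 give E_7.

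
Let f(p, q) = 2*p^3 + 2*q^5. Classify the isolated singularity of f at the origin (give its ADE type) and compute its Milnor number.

Type E_8, Milnor number mu = 8.

The Hessian of f at 0 has rank 0. Corank 2; j^3 = 2*p^3 is a perfect cube, so E-series; the 5-jet and mu = 8 give E_8.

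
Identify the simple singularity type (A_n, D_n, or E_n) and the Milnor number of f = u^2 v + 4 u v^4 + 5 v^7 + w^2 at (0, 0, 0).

The Hessian of f at 0 is [[0, 0, 0], [0, 0, 0], [0, 0, 2]] with rank 1, so corank 2. A Groebner basis of the Jacobian ideal J(f) in C{u,v,w} is {-2*u^2/3 + u*v^3, u*v/2 + v^4, u^3, u^2*v, w}; counting standard monomials gives mu = 8. Corank 2; j^3 = u^2*v has shape L^2 M (L != M), so D-series; mu = 8 gives D_8.

Type D_8, Milnor number mu = 8.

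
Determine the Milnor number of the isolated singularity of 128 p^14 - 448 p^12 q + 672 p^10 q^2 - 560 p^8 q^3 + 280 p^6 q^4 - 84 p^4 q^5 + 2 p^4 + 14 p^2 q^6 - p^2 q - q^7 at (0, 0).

8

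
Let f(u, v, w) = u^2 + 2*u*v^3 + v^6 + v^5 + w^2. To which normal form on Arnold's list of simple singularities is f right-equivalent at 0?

The Hessian of f at 0 is [[2, 0, 0], [0, 0, 0], [0, 0, 2]] with rank 2, so corank 1. A Groebner basis of the Jacobian ideal J(f) in C{u,v,w} is {u + v^3, u^2, u*v, w}; counting standard monomials gives mu = 4. Corank 1: A-series; mu = 4 gives A_4.

A_4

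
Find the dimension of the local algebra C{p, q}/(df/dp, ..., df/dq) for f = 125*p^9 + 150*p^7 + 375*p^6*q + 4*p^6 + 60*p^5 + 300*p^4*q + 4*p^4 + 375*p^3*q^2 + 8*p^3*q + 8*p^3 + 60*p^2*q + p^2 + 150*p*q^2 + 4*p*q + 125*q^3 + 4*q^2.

The Hessian of f at 0 has rank 1. Corank 1: A-series; mu = 2 gives A_2.

2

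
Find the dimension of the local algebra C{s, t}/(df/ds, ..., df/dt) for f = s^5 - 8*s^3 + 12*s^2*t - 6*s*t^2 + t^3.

8

The Hessian of f at 0 is [[0, 0], [0, 0]] with rank 0, so corank 2. A Groebner basis of the Jacobian ideal J(f) in C{s,t} is {t^5, s*t^3 - 3*t^4/8, s^2 - s*t + t^2/4}; counting standard monomials gives mu = 8. Corank 2; j^3 = -(2*s - t)^3 is a perfect cube, so E-series; the 5-jet and mu = 8 give E_8.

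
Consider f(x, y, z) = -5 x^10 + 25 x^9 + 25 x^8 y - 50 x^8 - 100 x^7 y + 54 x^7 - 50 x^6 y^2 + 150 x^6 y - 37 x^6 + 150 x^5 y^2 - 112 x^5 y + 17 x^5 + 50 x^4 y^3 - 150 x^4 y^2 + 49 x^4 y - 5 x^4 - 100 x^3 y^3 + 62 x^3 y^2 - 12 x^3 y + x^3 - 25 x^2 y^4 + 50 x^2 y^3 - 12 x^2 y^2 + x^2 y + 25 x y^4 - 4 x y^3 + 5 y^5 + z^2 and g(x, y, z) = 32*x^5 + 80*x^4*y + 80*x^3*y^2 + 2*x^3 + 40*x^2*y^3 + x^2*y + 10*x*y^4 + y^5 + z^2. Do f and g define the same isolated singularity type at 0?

Yes.

The Hessian of f at 0 has rank 1. Corank 2; j^3 = x^2*(x + y) has shape L^2 M (L != M), so D-series; mu = 6 gives D_6. The Hessian of g at 0 has rank 1. Corank 2; j^3 = x^2*(2*x + y) has shape L^2 M (L != M), so D-series; mu = 6 gives D_6. Both have type D_6, hence right-equivalent.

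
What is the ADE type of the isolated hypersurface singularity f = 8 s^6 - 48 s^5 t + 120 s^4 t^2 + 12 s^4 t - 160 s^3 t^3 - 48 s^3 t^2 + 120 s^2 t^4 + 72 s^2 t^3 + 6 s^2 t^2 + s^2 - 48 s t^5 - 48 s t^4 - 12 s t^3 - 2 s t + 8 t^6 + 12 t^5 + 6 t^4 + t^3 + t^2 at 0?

The Hessian of f at 0 has rank 1. Corank 1: A-series; mu = 2 gives A_2.

A_2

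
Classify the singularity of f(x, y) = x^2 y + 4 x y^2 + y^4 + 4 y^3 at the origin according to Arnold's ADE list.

The Hessian of f at 0 is [[0, 0], [0, 0]] with rank 0, so corank 2. A Groebner basis of the Jacobian ideal J(f) in C{x,y} is {x^3 - 2*x^2 + 8*y^2, x^2/4 + y^3 - y^2, x*y + 2*y^2}; counting standard monomials gives mu = 5. Corank 2; j^3 = y*(x + 2*y)^2 has shape L^2 M (L != M), so D-series; mu = 5 gives D_5.

D5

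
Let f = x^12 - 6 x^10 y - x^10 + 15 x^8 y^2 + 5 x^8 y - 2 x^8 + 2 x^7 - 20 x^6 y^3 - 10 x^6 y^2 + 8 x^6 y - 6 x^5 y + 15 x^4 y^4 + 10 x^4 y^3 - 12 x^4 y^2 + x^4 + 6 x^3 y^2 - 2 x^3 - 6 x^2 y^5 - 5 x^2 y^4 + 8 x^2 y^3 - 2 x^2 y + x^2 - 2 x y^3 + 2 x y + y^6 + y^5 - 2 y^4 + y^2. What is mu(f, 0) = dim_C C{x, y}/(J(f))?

4

The Hessian of f at 0 has rank 1. Corank 1: A-series; mu = 4 gives A_4.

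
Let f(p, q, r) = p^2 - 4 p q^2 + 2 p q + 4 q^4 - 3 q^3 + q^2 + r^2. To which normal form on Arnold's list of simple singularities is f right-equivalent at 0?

A_2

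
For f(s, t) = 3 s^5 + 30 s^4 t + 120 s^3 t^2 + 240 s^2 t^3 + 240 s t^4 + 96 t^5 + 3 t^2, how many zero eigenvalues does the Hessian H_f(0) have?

The Hessian at 0 is [[0, 0], [0, 6]] of rank 1; hence corank 1.

1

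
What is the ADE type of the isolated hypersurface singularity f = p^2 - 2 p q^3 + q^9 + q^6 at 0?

The Hessian of f at 0 has rank 1. Corank 1: A-series; mu = 8 gives A_8.

A_8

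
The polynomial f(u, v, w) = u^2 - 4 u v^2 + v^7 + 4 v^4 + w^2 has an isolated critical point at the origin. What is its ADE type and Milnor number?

Type A6, Milnor number mu = 6.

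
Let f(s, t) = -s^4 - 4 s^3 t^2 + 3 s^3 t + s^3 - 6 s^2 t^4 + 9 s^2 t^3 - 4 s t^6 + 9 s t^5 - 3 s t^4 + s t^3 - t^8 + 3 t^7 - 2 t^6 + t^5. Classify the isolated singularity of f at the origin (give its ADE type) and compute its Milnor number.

The Hessian of f at 0 has rank 0. Corank 2; j^3 = s^3 is a perfect cube, so E-series; the 4-jet and mu = 7 give E_7.

Type E7, Milnor number mu = 7.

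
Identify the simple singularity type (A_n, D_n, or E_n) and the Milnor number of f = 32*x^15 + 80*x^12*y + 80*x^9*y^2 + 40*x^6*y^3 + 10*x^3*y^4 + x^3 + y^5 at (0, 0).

Type E_{8}, Milnor number mu = 8.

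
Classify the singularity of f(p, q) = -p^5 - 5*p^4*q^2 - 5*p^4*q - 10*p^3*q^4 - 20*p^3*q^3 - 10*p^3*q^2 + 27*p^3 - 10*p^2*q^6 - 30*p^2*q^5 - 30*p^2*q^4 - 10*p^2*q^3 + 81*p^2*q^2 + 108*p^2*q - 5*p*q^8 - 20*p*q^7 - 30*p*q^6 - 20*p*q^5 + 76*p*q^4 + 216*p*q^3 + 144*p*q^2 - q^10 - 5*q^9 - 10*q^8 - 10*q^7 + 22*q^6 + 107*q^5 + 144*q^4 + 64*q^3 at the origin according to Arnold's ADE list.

E8

The Hessian of f at 0 has rank 0. Corank 2; j^3 = (3*p + 4*q)^3 is a perfect cube, so E-series; the 5-jet and mu = 8 give E_8.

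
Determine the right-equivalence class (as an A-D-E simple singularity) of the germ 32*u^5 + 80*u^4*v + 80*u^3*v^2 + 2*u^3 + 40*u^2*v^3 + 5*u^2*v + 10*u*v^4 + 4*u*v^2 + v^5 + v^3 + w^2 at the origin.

D6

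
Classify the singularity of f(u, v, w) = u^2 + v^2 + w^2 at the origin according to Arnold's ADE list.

A_{1}

The Hessian of f at 0 has rank 3. Corank 0: nondegenerate Morse point, so A_1.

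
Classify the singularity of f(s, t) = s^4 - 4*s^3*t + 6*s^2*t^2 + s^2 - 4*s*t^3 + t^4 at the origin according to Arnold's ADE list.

A_{3}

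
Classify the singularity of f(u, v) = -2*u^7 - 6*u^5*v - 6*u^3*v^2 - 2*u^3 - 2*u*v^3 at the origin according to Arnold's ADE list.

The Hessian of f at 0 has rank 0. Corank 2; j^3 = -2*u^3 is a perfect cube, so E-series; the 4-jet and mu = 7 give E_7.

E_{7}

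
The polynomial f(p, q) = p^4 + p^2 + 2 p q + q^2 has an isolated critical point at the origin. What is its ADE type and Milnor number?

Type A_{3}, Milnor number mu = 3.

The Hessian of f at 0 is [[2, 2], [2, 2]] with rank 1, so corank 1. A Groebner basis of the Jacobian ideal J(f) in C{p,q} is {q^3, p + q}; counting standard monomials gives mu = 3. Corank 1: A-series; mu = 3 gives A_3.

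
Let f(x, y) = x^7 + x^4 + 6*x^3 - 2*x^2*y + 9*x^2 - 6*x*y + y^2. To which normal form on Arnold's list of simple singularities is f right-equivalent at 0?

A_{6}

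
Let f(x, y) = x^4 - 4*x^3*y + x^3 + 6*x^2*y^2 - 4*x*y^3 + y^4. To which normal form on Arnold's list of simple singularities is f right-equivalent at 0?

E_{6}

The Hessian of f at 0 is [[0, 0], [0, 0]] with rank 0, so corank 2. A Groebner basis of the Jacobian ideal J(f) in C{x,y} is {y^4, x*y^2 - y^3/3, x^2}; counting standard monomials gives mu = 6. Corank 2; j^3 = x^3 is a perfect cube, so E-series; the 4-jet and mu = 6 give E_6.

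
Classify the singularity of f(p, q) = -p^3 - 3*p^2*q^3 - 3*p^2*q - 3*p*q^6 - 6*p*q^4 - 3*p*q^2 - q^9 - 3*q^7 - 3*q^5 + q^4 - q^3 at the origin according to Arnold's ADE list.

E6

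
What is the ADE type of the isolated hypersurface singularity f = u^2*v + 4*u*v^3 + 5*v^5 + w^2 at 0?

D6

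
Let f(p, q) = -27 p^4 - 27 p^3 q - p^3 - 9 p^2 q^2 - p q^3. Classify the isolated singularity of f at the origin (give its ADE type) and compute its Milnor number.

The Hessian of f at 0 has rank 0. Corank 2; j^3 = -p^3 is a perfect cube, so E-series; the 4-jet and mu = 7 give E_7.

Type E_7, Milnor number mu = 7.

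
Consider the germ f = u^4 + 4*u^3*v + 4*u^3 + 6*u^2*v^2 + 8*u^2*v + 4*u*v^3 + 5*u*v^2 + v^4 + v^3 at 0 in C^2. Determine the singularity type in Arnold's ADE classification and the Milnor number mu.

Type D_{5}, Milnor number mu = 5.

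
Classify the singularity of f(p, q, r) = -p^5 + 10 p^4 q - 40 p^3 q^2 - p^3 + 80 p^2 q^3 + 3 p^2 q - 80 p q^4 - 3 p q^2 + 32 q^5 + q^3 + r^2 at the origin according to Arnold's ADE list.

E8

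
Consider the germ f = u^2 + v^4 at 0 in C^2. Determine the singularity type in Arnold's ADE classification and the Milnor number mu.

Type A3, Milnor number mu = 3.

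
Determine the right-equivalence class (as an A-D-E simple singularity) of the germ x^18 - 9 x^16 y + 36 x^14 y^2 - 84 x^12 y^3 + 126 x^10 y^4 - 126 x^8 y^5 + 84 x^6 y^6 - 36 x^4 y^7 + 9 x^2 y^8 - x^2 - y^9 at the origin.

A_{8}

The Hessian of f at 0 is [[-2, 0], [0, 0]] with rank 1, so corank 1. A Groebner basis of the Jacobian ideal J(f) in C{x,y} is {y^8, x}; counting standard monomials gives mu = 8. Corank 1: A-series; mu = 8 gives A_8.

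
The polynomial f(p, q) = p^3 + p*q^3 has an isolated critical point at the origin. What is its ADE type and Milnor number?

Type E_7, Milnor number mu = 7.

The Hessian of f at 0 has rank 0. Corank 2; j^3 = p^3 is a perfect cube, so E-series; the 4-jet and mu = 7 give E_7.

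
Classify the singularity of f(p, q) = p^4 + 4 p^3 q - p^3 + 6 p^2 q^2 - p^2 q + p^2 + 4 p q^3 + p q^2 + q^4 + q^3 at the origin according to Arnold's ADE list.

The Hessian of f at 0 is [[2, 0], [0, 0]] with rank 1, so corank 1. A Groebner basis of the Jacobian ideal J(f) in C{p,q} is {q^2, p}; counting standard monomials gives mu = 2. Corank 1: A-series; mu = 2 gives A_2.

A2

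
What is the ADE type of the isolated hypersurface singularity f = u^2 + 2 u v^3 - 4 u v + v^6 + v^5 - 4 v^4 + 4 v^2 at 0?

A_{4}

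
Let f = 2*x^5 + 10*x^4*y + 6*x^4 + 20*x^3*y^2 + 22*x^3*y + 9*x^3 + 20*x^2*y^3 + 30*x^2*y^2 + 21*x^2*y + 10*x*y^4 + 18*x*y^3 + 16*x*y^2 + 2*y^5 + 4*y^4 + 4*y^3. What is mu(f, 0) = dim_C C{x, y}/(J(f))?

6

The Hessian of f at 0 has rank 0. Corank 2; j^3 = (x + y)*(3*x + 2*y)^2 has shape L^2 M (L != M), so D-series; mu = 6 gives D_6.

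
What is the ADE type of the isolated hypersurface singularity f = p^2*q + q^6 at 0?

The Hessian of f at 0 has rank 0. Corank 2; j^3 = p^2*q has shape L^2 M (L != M), so D-series; mu = 7 gives D_7.

D7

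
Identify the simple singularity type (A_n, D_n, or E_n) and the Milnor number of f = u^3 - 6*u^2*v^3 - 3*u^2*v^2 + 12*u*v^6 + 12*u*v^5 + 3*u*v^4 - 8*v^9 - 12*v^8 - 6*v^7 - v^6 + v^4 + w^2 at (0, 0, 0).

Type E_{6}, Milnor number mu = 6.

The Hessian of f at 0 has rank 1. Corank 2; j^3 = u^3 is a perfect cube, so E-series; the 4-jet and mu = 6 give E_6.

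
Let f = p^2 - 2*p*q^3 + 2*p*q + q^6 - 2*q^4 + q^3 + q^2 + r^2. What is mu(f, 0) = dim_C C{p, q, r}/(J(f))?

2

The Hessian of f at 0 has rank 2. Corank 1: A-series; mu = 2 gives A_2.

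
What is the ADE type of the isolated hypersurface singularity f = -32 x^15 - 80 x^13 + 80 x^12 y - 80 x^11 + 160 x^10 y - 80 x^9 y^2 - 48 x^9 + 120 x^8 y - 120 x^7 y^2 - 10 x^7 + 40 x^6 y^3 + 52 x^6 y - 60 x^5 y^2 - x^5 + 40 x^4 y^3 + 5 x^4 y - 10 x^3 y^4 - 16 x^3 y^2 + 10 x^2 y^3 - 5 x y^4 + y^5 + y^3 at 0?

E8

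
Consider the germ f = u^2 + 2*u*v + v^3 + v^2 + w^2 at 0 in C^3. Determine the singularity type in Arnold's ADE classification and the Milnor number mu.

Type A_{2}, Milnor number mu = 2.

The Hessian of f at 0 is [[2, 2, 0], [2, 2, 0], [0, 0, 2]] with rank 2, so corank 1. A Groebner basis of the Jacobian ideal J(f) in C{u,v,w} is {v^2, u + v, w}; counting standard monomials gives mu = 2. Corank 1: A-series; mu = 2 gives A_2.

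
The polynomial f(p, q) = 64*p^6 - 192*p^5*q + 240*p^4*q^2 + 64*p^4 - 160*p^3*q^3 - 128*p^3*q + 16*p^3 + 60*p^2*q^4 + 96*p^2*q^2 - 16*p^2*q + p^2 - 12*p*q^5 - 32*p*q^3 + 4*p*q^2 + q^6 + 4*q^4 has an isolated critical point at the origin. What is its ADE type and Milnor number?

Type A_{5}, Milnor number mu = 5.

The Hessian of f at 0 is [[2, 0], [0, 0]] with rank 1, so corank 1. A Groebner basis of the Jacobian ideal J(f) in C{p,q} is {p*q^2 + p*q/2 - p/16 - q^2/8, 5*p*q/2 - p/4 + q^3 - q^2/2, p^2 - p*q + p/8 + q^2/4}; counting standard monomials gives mu = 5. Corank 1: A-series; mu = 5 gives A_5.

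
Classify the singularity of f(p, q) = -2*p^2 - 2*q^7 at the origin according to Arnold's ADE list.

The Hessian of f at 0 is [[-4, 0], [0, 0]] with rank 1, so corank 1. A Groebner basis of the Jacobian ideal J(f) in C{p,q} is {q^6, p}; counting standard monomials gives mu = 6. Corank 1: A-series; mu = 6 gives A_6.

A_{6}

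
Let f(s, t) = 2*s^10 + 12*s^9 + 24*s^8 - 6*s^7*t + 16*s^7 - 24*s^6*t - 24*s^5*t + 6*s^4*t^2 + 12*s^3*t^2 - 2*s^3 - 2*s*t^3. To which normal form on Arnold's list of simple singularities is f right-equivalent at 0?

E7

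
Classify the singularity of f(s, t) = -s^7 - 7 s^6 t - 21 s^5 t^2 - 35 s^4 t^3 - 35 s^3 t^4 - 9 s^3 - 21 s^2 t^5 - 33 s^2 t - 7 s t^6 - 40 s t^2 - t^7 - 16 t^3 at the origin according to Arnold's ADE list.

The Hessian of f at 0 has rank 0. Corank 2; j^3 = -(s + t)*(3*s + 4*t)^2 has shape L^2 M (L != M), so D-series; mu = 8 gives D_8.

D_8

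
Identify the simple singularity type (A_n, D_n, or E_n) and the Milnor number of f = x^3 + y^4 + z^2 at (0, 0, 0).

The Hessian of f at 0 is [[0, 0, 0], [0, 0, 0], [0, 0, 2]] with rank 1, so corank 2. A Groebner basis of the Jacobian ideal J(f) in C{x,y,z} is {y^3, x^2, z}; counting standard monomials gives mu = 6. Corank 2; j^3 = x^3 is a perfect cube, so E-series; the 4-jet and mu = 6 give E_6.

Type E_{6}, Milnor number mu = 6.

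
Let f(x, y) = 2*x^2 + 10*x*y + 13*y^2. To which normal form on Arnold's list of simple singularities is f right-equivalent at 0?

The Hessian of f at 0 has rank 2. Corank 0: nondegenerate Morse point, so A_1.

A1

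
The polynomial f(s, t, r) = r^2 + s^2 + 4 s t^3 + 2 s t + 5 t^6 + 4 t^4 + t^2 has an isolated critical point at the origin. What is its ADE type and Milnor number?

Type A5, Milnor number mu = 5.

The Hessian of f at 0 has rank 2. Corank 1: A-series; mu = 5 gives A_5.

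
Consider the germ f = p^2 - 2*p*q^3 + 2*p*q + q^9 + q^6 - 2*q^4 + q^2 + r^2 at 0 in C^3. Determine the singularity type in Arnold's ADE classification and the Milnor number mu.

Type A8, Milnor number mu = 8.

The Hessian of f at 0 has rank 2. Corank 1: A-series; mu = 8 gives A_8.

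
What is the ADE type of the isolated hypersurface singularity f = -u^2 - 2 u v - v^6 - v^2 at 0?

The Hessian of f at 0 is [[-2, -2], [-2, -2]] with rank 1, so corank 1. A Groebner basis of the Jacobian ideal J(f) in C{u,v} is {v^5, u + v}; counting standard monomials gives mu = 5. Corank 1: A-series; mu = 5 gives A_5.

A5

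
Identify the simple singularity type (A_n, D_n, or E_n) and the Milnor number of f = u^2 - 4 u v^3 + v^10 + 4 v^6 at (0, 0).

Type A_{9}, Milnor number mu = 9.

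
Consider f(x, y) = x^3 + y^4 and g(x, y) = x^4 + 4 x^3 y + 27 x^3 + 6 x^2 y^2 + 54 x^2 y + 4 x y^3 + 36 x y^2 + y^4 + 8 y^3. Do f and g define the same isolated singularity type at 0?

Yes.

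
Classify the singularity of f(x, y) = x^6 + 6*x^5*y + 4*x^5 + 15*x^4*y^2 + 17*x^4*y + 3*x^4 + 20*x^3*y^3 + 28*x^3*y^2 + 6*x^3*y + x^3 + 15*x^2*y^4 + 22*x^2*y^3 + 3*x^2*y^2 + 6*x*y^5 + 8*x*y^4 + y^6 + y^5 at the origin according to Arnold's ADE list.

E_{8}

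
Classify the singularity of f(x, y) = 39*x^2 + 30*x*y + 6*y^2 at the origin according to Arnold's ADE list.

A1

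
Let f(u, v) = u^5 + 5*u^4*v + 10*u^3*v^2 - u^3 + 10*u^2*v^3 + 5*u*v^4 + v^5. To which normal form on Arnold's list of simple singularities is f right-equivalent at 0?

E_8

The Hessian of f at 0 is [[0, 0], [0, 0]] with rank 0, so corank 2. A Groebner basis of the Jacobian ideal J(f) in C{u,v} is {v^5, u*v^3 + v^4/4, u^2}; counting standard monomials gives mu = 8. Corank 2; j^3 = -u^3 is a perfect cube, so E-series; the 5-jet and mu = 8 give E_8.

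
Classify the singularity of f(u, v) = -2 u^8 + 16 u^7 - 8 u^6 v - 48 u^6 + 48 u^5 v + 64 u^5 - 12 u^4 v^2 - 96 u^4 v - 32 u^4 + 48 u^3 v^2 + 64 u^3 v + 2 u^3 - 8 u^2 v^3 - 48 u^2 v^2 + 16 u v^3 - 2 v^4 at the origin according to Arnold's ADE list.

E_{6}

The Hessian of f at 0 is [[0, 0], [0, 0]] with rank 0, so corank 2. A Groebner basis of the Jacobian ideal J(f) in C{u,v} is {v^4, u*v^2 - v^3/6, u^2}; counting standard monomials gives mu = 6. Corank 2; j^3 = 2*u^3 is a perfect cube, so E-series; the 4-jet and mu = 6 give E_6.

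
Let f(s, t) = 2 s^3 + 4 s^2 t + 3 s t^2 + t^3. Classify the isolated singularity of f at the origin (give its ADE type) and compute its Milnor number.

The Hessian of f at 0 is [[0, 0], [0, 0]] with rank 0, so corank 2. A Groebner basis of the Jacobian ideal J(f) in C{s,t} is {t^3, s^2 - 3*t^2/2, s*t + 3*t^2/2}; counting standard monomials gives mu = 4. Corank 2; j^3 = (s + t)*(2*s^2 + 2*s*t + t^2) splits into three distinct lines over C (the quadratic factor has nonzero discriminant), so D_4.

Type D_4, Milnor number mu = 4.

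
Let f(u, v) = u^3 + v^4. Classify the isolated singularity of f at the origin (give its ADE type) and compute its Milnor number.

The Hessian of f at 0 is [[0, 0], [0, 0]] with rank 0, so corank 2. A Groebner basis of the Jacobian ideal J(f) in C{u,v} is {v^3, u^2}; counting standard monomials gives mu = 6. Corank 2; j^3 = u^3 is a perfect cube, so E-series; the 4-jet and mu = 6 give E_6.

Type E_{6}, Milnor number mu = 6.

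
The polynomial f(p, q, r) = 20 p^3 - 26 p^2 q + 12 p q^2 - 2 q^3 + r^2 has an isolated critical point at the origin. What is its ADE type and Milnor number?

Type D_4, Milnor number mu = 4.

The Hessian of f at 0 has rank 1. Corank 2; j^3 = 2*(2*p - q)*(5*p^2 - 4*p*q + q^2) splits into three distinct lines over C (the quadratic factor has nonzero discriminant), so D_4.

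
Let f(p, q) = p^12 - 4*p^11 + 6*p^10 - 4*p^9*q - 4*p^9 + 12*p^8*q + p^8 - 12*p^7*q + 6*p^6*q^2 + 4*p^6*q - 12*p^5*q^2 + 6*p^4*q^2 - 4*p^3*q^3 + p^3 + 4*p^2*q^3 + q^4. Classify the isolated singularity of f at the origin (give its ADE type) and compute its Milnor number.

The Hessian of f at 0 has rank 0. Corank 2; j^3 = p^3 is a perfect cube, so E-series; the 4-jet and mu = 6 give E_6.

Type E6, Milnor number mu = 6.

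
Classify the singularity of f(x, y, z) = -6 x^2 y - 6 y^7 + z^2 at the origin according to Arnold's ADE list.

The Hessian of f at 0 has rank 1. Corank 2; j^3 = -6*x^2*y has shape L^2 M (L != M), so D-series; mu = 8 gives D_8.

D_{8}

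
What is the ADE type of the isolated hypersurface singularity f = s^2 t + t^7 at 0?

D8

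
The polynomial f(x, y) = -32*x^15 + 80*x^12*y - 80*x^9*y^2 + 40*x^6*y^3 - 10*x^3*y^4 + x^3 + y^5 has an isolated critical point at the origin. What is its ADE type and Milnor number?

Type E8, Milnor number mu = 8.

The Hessian of f at 0 has rank 0. Corank 2; j^3 = x^3 is a perfect cube, so E-series; the 5-jet and mu = 8 give E_8.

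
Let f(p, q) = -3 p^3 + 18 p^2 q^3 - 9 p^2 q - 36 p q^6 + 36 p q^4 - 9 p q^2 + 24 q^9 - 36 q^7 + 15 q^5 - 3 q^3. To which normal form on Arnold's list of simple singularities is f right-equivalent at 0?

The Hessian of f at 0 has rank 0. Corank 2; j^3 = -3*(p + q)^3 is a perfect cube, so E-series; the 5-jet and mu = 8 give E_8.

E_8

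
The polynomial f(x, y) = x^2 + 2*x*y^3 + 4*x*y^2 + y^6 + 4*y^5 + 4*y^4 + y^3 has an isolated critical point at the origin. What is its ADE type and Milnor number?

The Hessian of f at 0 is [[2, 0], [0, 0]] with rank 1, so corank 1. A Groebner basis of the Jacobian ideal J(f) in C{x,y} is {y^2, x}; counting standard monomials gives mu = 2. Corank 1: A-series; mu = 2 gives A_2.

Type A_{2}, Milnor number mu = 2.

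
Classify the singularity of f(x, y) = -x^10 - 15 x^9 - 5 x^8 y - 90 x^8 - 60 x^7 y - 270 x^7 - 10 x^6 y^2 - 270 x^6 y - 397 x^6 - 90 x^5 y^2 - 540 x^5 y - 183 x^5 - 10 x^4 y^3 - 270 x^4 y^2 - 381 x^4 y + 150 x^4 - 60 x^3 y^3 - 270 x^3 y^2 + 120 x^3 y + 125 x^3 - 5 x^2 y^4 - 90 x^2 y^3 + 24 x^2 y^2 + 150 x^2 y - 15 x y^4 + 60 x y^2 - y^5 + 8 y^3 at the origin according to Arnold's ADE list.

E8

The Hessian of f at 0 is [[0, 0], [0, 0]] with rank 0, so corank 2. A Groebner basis of the Jacobian ideal J(f) in C{x,y} is {-71875*x^2/896 + x*y^3 - 575*x*y^2/56 - 14375*x*y/224 - 115*y^3/28 - 2875*y^2/224, 46875*x^2/224 + 375*x*y^2/14 + 9375*x*y/56 + y^4 + 75*y^3/7 + 1875*y^2/56, x^3 + 15*x^2/28 - 72*x*y^2/175 + 3*x*y/7 - 88*y^3/875 + 3*y^2/35, x^2*y - 25*x^2/56 + 26*x*y^2/35 - 5*x*y/14 + 24*y^3/175 - y^2/14}; counting standard monomials gives mu = 8. Corank 2; j^3 = (5*x + 2*y)^3 is a perfect cube, so E-series; the 5-jet and mu = 8 give E_8.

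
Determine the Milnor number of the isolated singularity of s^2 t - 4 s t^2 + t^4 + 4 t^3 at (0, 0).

5

The Hessian of f at 0 is [[0, 0], [0, 0]] with rank 0, so corank 2. A Groebner basis of the Jacobian ideal J(f) in C{s,t} is {s^3 + 2*s^2 - 8*t^2, s^2/4 + t^3 - t^2, s*t - 2*t^2}; counting standard monomials gives mu = 5. Corank 2; j^3 = t*(s - 2*t)^2 has shape L^2 M (L != M), so D-series; mu = 5 gives D_5.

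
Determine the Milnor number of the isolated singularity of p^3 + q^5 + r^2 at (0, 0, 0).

The Hessian of f at 0 has rank 1. Corank 2; j^3 = p^3 is a perfect cube, so E-series; the 5-jet and mu = 8 give E_8.

8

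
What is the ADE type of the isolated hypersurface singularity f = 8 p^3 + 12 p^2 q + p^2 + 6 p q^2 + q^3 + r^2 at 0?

A_2

The Hessian of f at 0 has rank 2. Corank 1: A-series; mu = 2 gives A_2.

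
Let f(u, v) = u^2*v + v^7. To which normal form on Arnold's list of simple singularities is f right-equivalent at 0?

The Hessian of f at 0 is [[0, 0], [0, 0]] with rank 0, so corank 2. A Groebner basis of the Jacobian ideal J(f) in C{u,v} is {u^2/7 + v^6, u^3, u*v}; counting standard monomials gives mu = 8. Corank 2; j^3 = u^2*v has shape L^2 M (L != M), so D-series; mu = 8 gives D_8.

D8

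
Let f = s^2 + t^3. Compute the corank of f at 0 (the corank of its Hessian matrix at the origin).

1

Hessian at 0 has rank 1.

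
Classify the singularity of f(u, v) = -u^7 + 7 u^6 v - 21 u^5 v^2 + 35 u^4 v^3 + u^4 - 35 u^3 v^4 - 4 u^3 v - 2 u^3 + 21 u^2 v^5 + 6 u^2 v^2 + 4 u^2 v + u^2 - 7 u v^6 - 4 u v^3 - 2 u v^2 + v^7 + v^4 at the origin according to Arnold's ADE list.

A_{6}

The Hessian of f at 0 has rank 1. Corank 1: A-series; mu = 6 gives A_6.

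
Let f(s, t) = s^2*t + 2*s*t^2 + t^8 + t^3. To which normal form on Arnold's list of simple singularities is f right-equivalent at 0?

D9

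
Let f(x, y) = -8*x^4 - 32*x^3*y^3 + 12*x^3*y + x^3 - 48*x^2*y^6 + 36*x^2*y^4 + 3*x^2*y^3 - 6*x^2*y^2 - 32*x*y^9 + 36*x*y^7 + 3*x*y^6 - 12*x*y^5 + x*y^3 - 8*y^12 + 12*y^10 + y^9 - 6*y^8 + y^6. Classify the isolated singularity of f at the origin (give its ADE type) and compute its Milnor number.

Type E7, Milnor number mu = 7.

The Hessian of f at 0 has rank 0. Corank 2; j^3 = x^3 is a perfect cube, so E-series; the 4-jet and mu = 7 give E_7.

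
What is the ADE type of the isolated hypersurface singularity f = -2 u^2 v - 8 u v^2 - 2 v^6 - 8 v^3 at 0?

D_7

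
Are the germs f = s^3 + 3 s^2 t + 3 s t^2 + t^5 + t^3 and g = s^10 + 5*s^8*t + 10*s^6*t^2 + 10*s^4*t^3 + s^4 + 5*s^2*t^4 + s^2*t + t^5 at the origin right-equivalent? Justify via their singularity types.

No.

The Hessian of f at 0 has rank 0. Corank 2; j^3 = (s + t)^3 is a perfect cube, so E-series; the 5-jet and mu = 8 give E_8. The Hessian of g at 0 has rank 0. Corank 2; j^3 = s^2*t has shape L^2 M (L != M), so D-series; mu = 6 gives D_6. f is E_8 but g is D_6, hence not right-equivalent.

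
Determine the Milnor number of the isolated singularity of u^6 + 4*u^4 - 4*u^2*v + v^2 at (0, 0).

The Hessian of f at 0 is [[0, 0], [0, 2]] with rank 1, so corank 1. A Groebner basis of the Jacobian ideal J(f) in C{u,v} is {u*v^2, v^3, u^2 - v/2}; counting standard monomials gives mu = 5. Corank 1: A-series; mu = 5 gives A_5.

5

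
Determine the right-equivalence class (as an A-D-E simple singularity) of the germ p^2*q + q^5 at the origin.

The Hessian of f at 0 has rank 0. Corank 2; j^3 = p^2*q has shape L^2 M (L != M), so D-series; mu = 6 gives D_6.

D6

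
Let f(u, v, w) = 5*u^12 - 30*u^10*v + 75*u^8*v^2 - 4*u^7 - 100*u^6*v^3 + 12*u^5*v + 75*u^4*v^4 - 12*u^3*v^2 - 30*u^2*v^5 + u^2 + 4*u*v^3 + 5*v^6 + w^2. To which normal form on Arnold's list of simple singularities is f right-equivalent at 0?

The Hessian of f at 0 has rank 2. Corank 1: A-series; mu = 5 gives A_5.

A5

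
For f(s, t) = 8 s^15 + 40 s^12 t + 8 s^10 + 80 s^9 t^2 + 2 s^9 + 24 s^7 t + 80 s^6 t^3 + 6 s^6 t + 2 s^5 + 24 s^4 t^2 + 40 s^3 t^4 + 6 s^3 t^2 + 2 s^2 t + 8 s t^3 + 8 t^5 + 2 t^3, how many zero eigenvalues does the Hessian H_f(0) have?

2

Hessian at 0 has rank 0.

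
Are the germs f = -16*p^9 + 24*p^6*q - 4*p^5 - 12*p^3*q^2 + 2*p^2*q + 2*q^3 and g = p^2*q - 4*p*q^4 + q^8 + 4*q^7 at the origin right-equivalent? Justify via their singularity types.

The Hessian of f at 0 has rank 0. Corank 2; j^3 = 2*q*(p^2 + q^2) splits into three distinct lines over C (the quadratic factor has nonzero discriminant), so D_4. The Hessian of g at 0 has rank 0. Corank 2; j^3 = p^2*q has shape L^2 M (L != M), so D-series; mu = 9 gives D_9. f is D_4 but g is D_9, hence not right-equivalent.

No.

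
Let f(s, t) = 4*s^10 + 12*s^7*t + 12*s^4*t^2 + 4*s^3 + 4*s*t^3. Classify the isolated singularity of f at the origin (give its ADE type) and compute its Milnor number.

Type E_{7}, Milnor number mu = 7.

The Hessian of f at 0 is [[0, 0], [0, 0]] with rank 0, so corank 2. A Groebner basis of the Jacobian ideal J(f) in C{s,t} is {s^3, s*t^2, 3*s^2 + t^3}; counting standard monomials gives mu = 7. Corank 2; j^3 = 4*s^3 is a perfect cube, so E-series; the 4-jet and mu = 7 give E_7.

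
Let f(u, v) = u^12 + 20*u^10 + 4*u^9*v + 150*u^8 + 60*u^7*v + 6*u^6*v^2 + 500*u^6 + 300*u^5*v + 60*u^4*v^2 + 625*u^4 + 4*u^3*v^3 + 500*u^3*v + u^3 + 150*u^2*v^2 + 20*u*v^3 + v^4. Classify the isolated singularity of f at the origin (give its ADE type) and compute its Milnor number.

The Hessian of f at 0 has rank 0. Corank 2; j^3 = u^3 is a perfect cube, so E-series; the 4-jet and mu = 6 give E_6.

Type E6, Milnor number mu = 6.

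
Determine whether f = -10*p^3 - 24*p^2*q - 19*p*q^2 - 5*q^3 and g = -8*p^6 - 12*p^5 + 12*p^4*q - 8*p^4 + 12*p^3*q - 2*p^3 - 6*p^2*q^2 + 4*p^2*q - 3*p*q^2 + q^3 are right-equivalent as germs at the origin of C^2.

Yes.

The Hessian of f at 0 has rank 0. Corank 2; j^3 = -(p + q)*(10*p^2 + 14*p*q + 5*q^2) splits into three distinct lines over C (the quadratic factor has nonzero discriminant), so D_4. The Hessian of g at 0 has rank 0. Corank 2; j^3 = -(p - q)*(2*p^2 - 2*p*q + q^2) splits into three distinct lines over C (the quadratic factor has nonzero discriminant), so D_4. Both have type D_4, hence right-equivalent.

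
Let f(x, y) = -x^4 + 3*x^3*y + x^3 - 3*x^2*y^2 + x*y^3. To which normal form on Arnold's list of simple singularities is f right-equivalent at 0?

E7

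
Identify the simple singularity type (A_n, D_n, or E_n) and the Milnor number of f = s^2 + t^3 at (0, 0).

Type A_{2}, Milnor number mu = 2.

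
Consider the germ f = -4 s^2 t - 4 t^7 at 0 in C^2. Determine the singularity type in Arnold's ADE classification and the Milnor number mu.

Type D8, Milnor number mu = 8.

The Hessian of f at 0 has rank 0. Corank 2; j^3 = -4*s^2*t has shape L^2 M (L != M), so D-series; mu = 8 gives D_8.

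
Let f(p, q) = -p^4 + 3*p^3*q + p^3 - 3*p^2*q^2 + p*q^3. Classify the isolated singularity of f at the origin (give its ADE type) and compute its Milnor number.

Type E_7, Milnor number mu = 7.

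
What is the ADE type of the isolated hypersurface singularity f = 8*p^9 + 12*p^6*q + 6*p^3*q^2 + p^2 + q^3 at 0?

A_{2}

The Hessian of f at 0 is [[2, 0], [0, 0]] with rank 1, so corank 1. A Groebner basis of the Jacobian ideal J(f) in C{p,q} is {q^2, p}; counting standard monomials gives mu = 2. Corank 1: A-series; mu = 2 gives A_2.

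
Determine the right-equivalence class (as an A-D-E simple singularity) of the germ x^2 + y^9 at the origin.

A_8

The Hessian of f at 0 has rank 1. Corank 1: A-series; mu = 8 gives A_8.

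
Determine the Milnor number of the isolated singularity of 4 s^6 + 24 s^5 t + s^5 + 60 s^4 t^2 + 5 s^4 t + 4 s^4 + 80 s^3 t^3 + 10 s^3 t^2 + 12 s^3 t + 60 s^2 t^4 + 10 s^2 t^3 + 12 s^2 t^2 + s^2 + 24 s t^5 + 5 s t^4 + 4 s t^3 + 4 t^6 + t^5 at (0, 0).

The Hessian of f at 0 has rank 1. Corank 1: A-series; mu = 4 gives A_4.

4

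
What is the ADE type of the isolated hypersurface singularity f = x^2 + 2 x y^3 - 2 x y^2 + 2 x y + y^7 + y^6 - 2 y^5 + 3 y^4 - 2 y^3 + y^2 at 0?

The Hessian of f at 0 is [[2, 2], [2, 2]] with rank 1, so corank 1. A Groebner basis of the Jacobian ideal J(f) in C{x,y} is {x^3 - 3*x^2 - 6*x*y - x - 2*y^2 - y, x^2*y + 3*x^2/2 + 5*x*y/2 + x/2 + y^2/2 + y/2, -x^2/2 + x*y^2 - x*y/2 - x/2 + y^2/2 - y/2, x + y^3 - y^2 + y}; counting standard monomials gives mu = 6. Corank 1: A-series; mu = 6 gives A_6.

A6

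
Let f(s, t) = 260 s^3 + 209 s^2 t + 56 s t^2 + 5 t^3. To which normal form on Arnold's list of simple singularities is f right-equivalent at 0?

The Hessian of f at 0 has rank 0. Corank 2; j^3 = (4*s + t)*(65*s^2 + 36*s*t + 5*t^2) splits into three distinct lines over C (the quadratic factor has nonzero discriminant), so D_4.

D_{4}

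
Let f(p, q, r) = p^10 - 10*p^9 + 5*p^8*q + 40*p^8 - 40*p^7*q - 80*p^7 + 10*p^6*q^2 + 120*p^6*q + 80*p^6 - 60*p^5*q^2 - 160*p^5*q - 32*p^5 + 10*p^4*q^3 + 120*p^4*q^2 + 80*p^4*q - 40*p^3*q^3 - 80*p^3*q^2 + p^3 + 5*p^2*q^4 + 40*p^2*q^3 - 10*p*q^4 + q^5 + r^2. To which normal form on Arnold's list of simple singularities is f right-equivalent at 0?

E_{8}

The Hessian of f at 0 has rank 1. Corank 2; j^3 = p^3 is a perfect cube, so E-series; the 5-jet and mu = 8 give E_8.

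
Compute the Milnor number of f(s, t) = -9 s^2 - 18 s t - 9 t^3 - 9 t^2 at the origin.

2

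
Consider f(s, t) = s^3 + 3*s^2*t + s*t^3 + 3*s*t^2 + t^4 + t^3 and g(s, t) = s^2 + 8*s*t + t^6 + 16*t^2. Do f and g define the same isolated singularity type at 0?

No.

The Hessian of f at 0 is [[0, 0], [0, 0]] with rank 0, so corank 2. A Groebner basis of the Jacobian ideal J(f) in C{s,t} is {s^3 + 3*s^2*t + 6*s^2 + 12*s*t + 6*t^2, -3*s^2 + s*t^2 - 6*s*t - 3*t^2, 3*s^2 + 6*s*t + t^3 + 3*t^2}; counting standard monomials gives mu = 7. Corank 2; j^3 = (s + t)^3 is a perfect cube, so E-series; the 4-jet and mu = 7 give E_7. The Hessian of g at 0 is [[2, 8], [8, 32]] with rank 1, so corank 1. A Groebner basis of the Jacobian ideal J(g) in C{s,t} is {t^5, s + 4*t}; counting standard monomials gives mu = 5. Corank 1: A-series; mu = 5 gives A_5. f is E_7 but g is A_5, hence not right-equivalent.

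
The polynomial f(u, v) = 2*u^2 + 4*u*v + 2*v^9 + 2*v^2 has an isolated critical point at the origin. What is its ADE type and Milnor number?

The Hessian of f at 0 is [[4, 4], [4, 4]] with rank 1, so corank 1. A Groebner basis of the Jacobian ideal J(f) in C{u,v} is {v^8, u + v}; counting standard monomials gives mu = 8. Corank 1: A-series; mu = 8 gives A_8.

Type A_8, Milnor number mu = 8.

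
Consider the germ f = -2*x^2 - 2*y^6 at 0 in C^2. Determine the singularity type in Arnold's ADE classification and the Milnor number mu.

Type A_{5}, Milnor number mu = 5.

The Hessian of f at 0 has rank 1. Corank 1: A-series; mu = 5 gives A_5.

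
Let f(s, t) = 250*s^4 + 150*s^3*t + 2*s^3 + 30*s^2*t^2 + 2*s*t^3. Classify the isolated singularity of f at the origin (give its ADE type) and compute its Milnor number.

Type E_{7}, Milnor number mu = 7.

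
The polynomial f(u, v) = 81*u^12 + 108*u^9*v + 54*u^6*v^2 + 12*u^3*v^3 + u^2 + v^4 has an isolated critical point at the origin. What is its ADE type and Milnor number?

The Hessian of f at 0 is [[2, 0], [0, 0]] with rank 1, so corank 1. A Groebner basis of the Jacobian ideal J(f) in C{u,v} is {v^3, u}; counting standard monomials gives mu = 3. Corank 1: A-series; mu = 3 gives A_3.

Type A_3, Milnor number mu = 3.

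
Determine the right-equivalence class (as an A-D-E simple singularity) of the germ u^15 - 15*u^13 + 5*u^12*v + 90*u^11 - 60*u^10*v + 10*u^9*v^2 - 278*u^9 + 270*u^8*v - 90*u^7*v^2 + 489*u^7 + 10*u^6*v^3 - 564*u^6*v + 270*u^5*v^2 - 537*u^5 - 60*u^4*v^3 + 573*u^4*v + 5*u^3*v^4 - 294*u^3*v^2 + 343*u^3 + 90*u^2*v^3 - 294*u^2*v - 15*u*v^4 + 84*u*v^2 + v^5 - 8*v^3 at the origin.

The Hessian of f at 0 is [[0, 0], [0, 0]] with rank 0, so corank 2. A Groebner basis of the Jacobian ideal J(f) in C{u,v} is {-60025*u^2/32 + u*v^3 + 8575*u*v/8 - 1225*v^2/8, -50421*u^2/8 + 7203*u*v/2 + v^4 - 1029*v^2/2, u^3 - 12*u*v^2/49 + 16*v^3/343, u^2*v - 4*u*v^2/7 + 4*v^3/49}; counting standard monomials gives mu = 8. Corank 2; j^3 = (7*u - 2*v)^3 is a perfect cube, so E-series; the 5-jet and mu = 8 give E_8.

E_8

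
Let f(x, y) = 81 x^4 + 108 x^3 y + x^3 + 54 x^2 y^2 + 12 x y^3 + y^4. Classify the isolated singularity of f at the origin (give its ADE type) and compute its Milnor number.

Type E6, Milnor number mu = 6.

The Hessian of f at 0 has rank 0. Corank 2; j^3 = x^3 is a perfect cube, so E-series; the 4-jet and mu = 6 give E_6.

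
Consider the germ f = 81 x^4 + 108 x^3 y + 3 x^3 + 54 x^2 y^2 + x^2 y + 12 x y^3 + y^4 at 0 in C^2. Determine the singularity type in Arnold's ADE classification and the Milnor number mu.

Type D_5, Milnor number mu = 5.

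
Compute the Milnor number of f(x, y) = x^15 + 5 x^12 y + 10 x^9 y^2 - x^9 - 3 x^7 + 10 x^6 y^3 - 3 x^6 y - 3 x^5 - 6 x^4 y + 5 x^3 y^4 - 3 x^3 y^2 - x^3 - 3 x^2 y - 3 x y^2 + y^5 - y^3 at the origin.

8

The Hessian of f at 0 has rank 0. Corank 2; j^3 = -(x + y)^3 is a perfect cube, so E-series; the 5-jet and mu = 8 give E_8.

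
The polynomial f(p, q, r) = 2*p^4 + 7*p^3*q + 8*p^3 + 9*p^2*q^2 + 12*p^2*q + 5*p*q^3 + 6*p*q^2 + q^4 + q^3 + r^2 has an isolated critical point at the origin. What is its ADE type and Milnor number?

Type E7, Milnor number mu = 7.

The Hessian of f at 0 has rank 1. Corank 2; j^3 = (2*p + q)^3 is a perfect cube, so E-series; the 4-jet and mu = 7 give E_7.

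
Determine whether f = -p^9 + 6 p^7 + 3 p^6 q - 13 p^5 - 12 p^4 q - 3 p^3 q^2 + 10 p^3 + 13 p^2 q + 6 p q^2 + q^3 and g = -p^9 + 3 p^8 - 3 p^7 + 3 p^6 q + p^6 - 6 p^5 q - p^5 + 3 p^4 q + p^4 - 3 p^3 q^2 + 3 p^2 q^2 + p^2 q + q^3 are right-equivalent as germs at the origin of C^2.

The Hessian of f at 0 has rank 0. Corank 2; j^3 = (2*p + q)*(5*p^2 + 4*p*q + q^2) splits into three distinct lines over C (the quadratic factor has nonzero discriminant), so D_4. The Hessian of g at 0 has rank 0. Corank 2; j^3 = q*(p^2 + q^2) splits into three distinct lines over C (the quadratic factor has nonzero discriminant), so D_4. Both have type D_4, hence right-equivalent.

Yes.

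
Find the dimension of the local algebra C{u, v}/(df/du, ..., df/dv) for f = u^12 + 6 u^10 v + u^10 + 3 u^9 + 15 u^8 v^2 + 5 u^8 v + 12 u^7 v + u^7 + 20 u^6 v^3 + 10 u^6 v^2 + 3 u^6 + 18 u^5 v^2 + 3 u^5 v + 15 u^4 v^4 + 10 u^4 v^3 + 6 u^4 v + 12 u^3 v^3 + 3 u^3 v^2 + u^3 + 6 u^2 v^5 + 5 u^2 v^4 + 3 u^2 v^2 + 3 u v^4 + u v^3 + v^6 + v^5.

The Hessian of f at 0 has rank 0. Corank 2; j^3 = u^3 is a perfect cube, so E-series; the 4-jet and mu = 7 give E_7.

7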